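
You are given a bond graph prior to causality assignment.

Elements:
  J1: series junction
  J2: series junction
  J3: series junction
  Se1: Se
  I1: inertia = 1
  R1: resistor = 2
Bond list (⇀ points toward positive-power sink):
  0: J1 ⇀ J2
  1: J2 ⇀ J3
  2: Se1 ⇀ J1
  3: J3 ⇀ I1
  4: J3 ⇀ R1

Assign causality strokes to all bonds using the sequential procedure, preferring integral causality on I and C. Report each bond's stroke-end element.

b0 stroke at J2
b1 stroke at J3
b2 stroke at J1
b3 stroke at I1
b4 stroke at J3

β2 |J1  (Se1 (Se) sets effort on bond)
β0 |J2  (only one flow-in slot at J1)
β1 |J3  (only one flow-in slot at J2)
β3 |I1  (I1 integral (f out))
β4 |J3  (1-jn J3 has f-setter on 3)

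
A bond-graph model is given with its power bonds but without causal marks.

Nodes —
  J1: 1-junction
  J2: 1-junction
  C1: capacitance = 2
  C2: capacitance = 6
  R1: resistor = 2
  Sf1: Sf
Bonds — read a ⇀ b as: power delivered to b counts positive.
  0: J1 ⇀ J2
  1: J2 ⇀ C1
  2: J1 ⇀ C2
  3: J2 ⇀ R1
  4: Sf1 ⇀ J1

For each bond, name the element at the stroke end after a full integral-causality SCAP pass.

β0 stroke at J1
β1 stroke at J2
β2 stroke at J1
β3 stroke at J2
β4 stroke at Sf1

β4 →Sf1  (Sf1: flow source, stroke at near end)
β0 →J1  (1-jn J1 has f-setter on 4)
β2 →J1  (J1: bond 4 brought flow, rest push out)
β1 →J2  (J2: bond 0 brought flow, rest push out)
β3 →J2  (common-f at J2 fixed by 0)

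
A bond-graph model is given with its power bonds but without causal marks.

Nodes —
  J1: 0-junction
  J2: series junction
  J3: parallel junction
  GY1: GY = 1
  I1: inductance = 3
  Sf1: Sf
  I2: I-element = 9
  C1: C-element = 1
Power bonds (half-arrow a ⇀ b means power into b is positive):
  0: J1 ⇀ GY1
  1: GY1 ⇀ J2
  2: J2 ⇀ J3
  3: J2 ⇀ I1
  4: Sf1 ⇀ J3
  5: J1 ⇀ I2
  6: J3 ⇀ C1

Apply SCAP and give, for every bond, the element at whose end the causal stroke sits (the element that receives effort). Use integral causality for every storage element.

bond 4 |Sf1  (Sf1 (Sf) sets flow on bond)
bond 3 |I1  (prefer integral on I1)
bond 1 |J2  (J2: bond 3 brought flow, rest push out)
bond 2 |J2  (J2 flow already set via bond 3)
bond 6 |J3  (closing 0-jn rule on J3)
bond 0 |J1  (through GY1, causality inverts; strokes same side of GY1)
bond 5 |I2  (0-jn J1 has e-setter on 0)

b0 stroke→J1
b1 stroke→J2
b2 stroke→J2
b3 stroke→I1
b4 stroke→Sf1
b5 stroke→I2
b6 stroke→J3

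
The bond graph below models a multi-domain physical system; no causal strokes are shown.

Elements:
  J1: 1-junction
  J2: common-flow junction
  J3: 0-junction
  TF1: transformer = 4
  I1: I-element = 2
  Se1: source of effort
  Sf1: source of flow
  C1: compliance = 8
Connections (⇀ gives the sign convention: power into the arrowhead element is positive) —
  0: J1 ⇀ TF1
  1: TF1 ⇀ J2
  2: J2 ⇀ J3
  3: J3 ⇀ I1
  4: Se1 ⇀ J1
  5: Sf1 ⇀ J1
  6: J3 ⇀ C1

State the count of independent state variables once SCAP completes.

2  (C1, I1 all integral)

#4 →J1  (Se1 fixes effort; stroke away)
#5 →Sf1  (Sf1: flow source, stroke at near end)
#0 →J1  (J1 flow already set via bond 5)
#1 →TF1  (TF1: transformer flips bond 0)
#2 →J2  (J2 flow already set via bond 1)
#3 →I1  (I1 integral (f out))
#6 →J3  (J3: last free bond brings effort in)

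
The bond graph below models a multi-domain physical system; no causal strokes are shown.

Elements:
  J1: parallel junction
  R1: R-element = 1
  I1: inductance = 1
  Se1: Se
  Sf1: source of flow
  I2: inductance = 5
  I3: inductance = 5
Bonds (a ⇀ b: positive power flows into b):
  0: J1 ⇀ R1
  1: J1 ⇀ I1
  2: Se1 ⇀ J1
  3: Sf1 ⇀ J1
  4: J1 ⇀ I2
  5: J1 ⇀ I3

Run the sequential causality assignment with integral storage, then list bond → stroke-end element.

b2 stroke at J1  (Se1 fixes effort; stroke away)
b3 stroke at Sf1  (Sf1 fixes flow; stroke at Sf1)
b0 stroke at R1  (J1: bond 2 brought effort, rest push out)
b1 stroke at I1  (common-e at J1 fixed by 2)
b4 stroke at I2  (J1 effort already set via bond 2)
b5 stroke at I3  (J1 effort already set via bond 2)

#0 stroke→R1
#1 stroke→I1
#2 stroke→J1
#3 stroke→Sf1
#4 stroke→I2
#5 stroke→I3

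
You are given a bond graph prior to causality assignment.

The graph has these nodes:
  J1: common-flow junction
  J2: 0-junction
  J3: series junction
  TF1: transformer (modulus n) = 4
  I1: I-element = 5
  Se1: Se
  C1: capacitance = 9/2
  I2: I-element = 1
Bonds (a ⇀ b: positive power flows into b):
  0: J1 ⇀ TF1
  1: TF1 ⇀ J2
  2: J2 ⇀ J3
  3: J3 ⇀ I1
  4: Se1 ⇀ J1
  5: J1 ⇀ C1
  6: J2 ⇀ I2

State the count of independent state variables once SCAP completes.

bond 4 stroke at J1  (Se1 fixes effort; stroke away)
bond 3 stroke at I1  (I1: I, integral causality)
bond 2 stroke at J3  (J3 flow already set via bond 3)
bond 5 stroke at J1  (C1 outputs effort q/C1)
bond 0 stroke at TF1  (closing 1-jn rule on J1)
bond 1 stroke at J2  (through TF1, causality passes straight; one stroke at TF1)
bond 6 stroke at I2  (common-e at J2 fixed by 1)

3  (C1, I1, I2 all integral)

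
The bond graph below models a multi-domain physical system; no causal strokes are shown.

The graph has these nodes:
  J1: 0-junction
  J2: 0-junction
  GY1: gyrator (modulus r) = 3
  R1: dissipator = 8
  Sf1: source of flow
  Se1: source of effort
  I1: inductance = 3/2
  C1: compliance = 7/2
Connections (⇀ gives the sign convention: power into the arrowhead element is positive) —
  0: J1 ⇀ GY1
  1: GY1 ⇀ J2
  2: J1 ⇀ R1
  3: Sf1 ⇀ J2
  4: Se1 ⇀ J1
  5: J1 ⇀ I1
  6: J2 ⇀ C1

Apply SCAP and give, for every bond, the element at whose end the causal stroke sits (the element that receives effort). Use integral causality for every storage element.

b0 stroke at GY1
b1 stroke at GY1
b2 stroke at R1
b3 stroke at Sf1
b4 stroke at J1
b5 stroke at I1
b6 stroke at J2

β3 |Sf1  (source Sf1 imposes f)
β4 |J1  (Se1 (Se) sets effort on bond)
β0 |GY1  (J1 effort already set via bond 4)
β2 |R1  (J1: bond 4 brought effort, rest push out)
β5 |I1  (J1 effort already set via bond 4)
β1 |GY1  (GY1: gyrator matches bond 0)
β6 |J2  (J2: last free bond brings effort in)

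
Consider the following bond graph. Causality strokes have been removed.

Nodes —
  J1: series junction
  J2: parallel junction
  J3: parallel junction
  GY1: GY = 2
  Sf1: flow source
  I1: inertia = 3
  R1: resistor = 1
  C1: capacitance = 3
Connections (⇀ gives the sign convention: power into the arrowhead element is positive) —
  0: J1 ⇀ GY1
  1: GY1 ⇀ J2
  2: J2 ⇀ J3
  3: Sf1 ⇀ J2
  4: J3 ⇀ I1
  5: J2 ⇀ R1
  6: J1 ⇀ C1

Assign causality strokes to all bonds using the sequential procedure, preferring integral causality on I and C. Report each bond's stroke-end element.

#3 stroke at Sf1  (Sf1 (Sf) sets flow on bond)
#4 stroke at I1  (I1 outputs flow p/I1)
#2 stroke at J3  (J3 needs exactly one e-in)
#6 stroke at J1  (prefer integral on C1)
#0 stroke at GY1  (J1: last free bond brings flow in)
#1 stroke at GY1  (GY1: gyrator matches bond 0)
#5 stroke at J2  (J2 needs exactly one e-in)

bond 0 stroke at GY1
bond 1 stroke at GY1
bond 2 stroke at J3
bond 3 stroke at Sf1
bond 4 stroke at I1
bond 5 stroke at J2
bond 6 stroke at J1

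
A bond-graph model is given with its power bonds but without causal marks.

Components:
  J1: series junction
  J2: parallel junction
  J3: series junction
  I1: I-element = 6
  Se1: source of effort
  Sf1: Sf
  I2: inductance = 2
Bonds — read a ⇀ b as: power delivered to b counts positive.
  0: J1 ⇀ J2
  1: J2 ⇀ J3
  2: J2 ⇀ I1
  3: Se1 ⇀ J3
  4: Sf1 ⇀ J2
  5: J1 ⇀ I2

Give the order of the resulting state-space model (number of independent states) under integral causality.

b3 →J3  (Se1 (Se) sets effort on bond)
b4 →Sf1  (Sf1 fixes flow; stroke at Sf1)
b1 →J2  (J3 needs exactly one f-in)
b0 →J1  (J2 effort already set via bond 1)
b2 →I1  (common-e at J2 fixed by 1)
b5 →I2  (J1 needs exactly one f-in)

2  (I1, I2 all integral)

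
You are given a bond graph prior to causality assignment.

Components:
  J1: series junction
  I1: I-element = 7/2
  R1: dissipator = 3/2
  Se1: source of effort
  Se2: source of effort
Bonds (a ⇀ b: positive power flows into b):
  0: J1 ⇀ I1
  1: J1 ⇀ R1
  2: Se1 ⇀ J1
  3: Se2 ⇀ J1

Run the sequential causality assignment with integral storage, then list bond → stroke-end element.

#0 →I1
#1 →J1
#2 →J1
#3 →J1

#2 stroke→J1  (Se1 fixes effort; stroke away)
#3 stroke→J1  (Se2: effort source, stroke at far end)
#0 stroke→I1  (I1 integral (f out))
#1 stroke→J1  (J1: bond 0 brought flow, rest push out)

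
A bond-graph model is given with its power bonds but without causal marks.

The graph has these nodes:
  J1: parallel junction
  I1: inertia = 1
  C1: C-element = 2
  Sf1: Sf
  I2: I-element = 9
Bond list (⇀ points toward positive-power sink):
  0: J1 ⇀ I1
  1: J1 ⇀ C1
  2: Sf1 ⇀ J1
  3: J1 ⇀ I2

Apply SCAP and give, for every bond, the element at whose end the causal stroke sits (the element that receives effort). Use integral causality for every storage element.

β2 |Sf1  (source Sf1 imposes f)
β0 |I1  (I1 outputs flow p/I1)
β1 |J1  (C1 integral (e out))
β3 |I2  (J1: bond 1 brought effort, rest push out)

b0 stroke→I1
b1 stroke→J1
b2 stroke→Sf1
b3 stroke→I2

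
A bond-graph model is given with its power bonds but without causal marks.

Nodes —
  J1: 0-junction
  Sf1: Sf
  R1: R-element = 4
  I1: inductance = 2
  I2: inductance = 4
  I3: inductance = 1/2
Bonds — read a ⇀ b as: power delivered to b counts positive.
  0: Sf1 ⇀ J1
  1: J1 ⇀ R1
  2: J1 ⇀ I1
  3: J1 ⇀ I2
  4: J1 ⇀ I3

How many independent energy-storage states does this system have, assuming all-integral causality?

3  (I1, I2, I3 all integral)

#0 stroke→Sf1  (source Sf1 imposes f)
#2 stroke→I1  (prefer integral on I1)
#3 stroke→I2  (prefer integral on I2)
#4 stroke→I3  (I3 outputs flow p/I3)
#1 stroke→J1  (J1 needs exactly one e-in)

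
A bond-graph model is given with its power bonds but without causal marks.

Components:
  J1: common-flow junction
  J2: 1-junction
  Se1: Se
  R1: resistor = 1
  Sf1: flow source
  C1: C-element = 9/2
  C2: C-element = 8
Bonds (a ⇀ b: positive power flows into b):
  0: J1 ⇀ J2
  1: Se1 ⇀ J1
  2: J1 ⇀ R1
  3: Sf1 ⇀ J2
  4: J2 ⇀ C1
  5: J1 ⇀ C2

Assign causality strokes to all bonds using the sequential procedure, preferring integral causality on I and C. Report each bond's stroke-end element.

bond 1 |J1  (Se1 fixes effort; stroke away)
bond 3 |Sf1  (Sf1 (Sf) sets flow on bond)
bond 0 |J2  (common-f at J2 fixed by 3)
bond 4 |J2  (1-jn J2 has f-setter on 3)
bond 2 |J1  (J1: bond 0 brought flow, rest push out)
bond 5 |J1  (J1: bond 0 brought flow, rest push out)

β0 stroke→J2
β1 stroke→J1
β2 stroke→J1
β3 stroke→Sf1
β4 stroke→J2
β5 stroke→J1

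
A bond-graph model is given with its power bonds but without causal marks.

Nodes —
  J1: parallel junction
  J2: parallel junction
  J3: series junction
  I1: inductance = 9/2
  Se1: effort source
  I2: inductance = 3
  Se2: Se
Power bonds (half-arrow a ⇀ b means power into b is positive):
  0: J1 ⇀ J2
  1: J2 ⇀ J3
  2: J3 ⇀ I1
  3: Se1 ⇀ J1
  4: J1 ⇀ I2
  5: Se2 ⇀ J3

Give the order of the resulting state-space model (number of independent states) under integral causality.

bond 3 stroke→J1  (source Se1 imposes e)
bond 5 stroke→J3  (Se2: effort source, stroke at far end)
bond 0 stroke→J2  (J1 effort already set via bond 3)
bond 4 stroke→I2  (J1: bond 3 brought effort, rest push out)
bond 1 stroke→J3  (common-e at J2 fixed by 0)
bond 2 stroke→I1  (closing 1-jn rule on J3)

2  (I1, I2 all integral)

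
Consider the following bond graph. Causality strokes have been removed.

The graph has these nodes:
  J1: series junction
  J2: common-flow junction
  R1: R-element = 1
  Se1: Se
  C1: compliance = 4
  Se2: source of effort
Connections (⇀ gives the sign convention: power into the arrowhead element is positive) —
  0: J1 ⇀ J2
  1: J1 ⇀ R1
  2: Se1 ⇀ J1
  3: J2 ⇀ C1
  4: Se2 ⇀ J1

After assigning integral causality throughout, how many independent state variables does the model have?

b2 stroke→J1  (source Se1 imposes e)
b4 stroke→J1  (Se2 (Se) sets effort on bond)
b3 stroke→J2  (C1 integral (e out))
b0 stroke→J1  (closing 1-jn rule on J2)
b1 stroke→R1  (only one flow-in slot at J1)

1  (C1 all integral)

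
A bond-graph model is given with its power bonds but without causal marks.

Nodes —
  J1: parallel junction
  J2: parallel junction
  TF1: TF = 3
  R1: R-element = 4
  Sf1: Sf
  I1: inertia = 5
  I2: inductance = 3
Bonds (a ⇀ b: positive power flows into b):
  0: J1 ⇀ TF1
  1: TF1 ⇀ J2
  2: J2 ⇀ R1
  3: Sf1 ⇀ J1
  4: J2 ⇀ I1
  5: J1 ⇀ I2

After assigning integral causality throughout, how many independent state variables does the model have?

#3 →Sf1  (source Sf1 imposes f)
#4 →I1  (I1 integral (f out))
#5 →I2  (I2 integral (f out))
#0 →J1  (J1: last free bond brings effort in)
#1 →TF1  (TF TF1: opposite of bond 0)
#2 →J2  (J2: last free bond brings effort in)

2  (I1, I2 all integral)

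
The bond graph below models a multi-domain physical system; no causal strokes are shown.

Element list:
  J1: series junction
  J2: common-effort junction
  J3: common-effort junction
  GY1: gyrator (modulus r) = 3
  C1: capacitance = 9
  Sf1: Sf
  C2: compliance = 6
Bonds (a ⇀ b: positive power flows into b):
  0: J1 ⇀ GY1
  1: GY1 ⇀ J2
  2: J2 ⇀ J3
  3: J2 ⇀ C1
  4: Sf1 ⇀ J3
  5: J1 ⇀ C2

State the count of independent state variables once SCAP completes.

2  (C1, C2 all integral)

bond 4 →Sf1  (Sf1 fixes flow; stroke at Sf1)
bond 2 →J3  (closing 0-jn rule on J3)
bond 3 →J2  (C1 outputs effort q/C1)
bond 1 →GY1  (J2: bond 3 brought effort, rest push out)
bond 0 →GY1  (through GY1, causality inverts; strokes same side of GY1)
bond 5 →J1  (1-jn J1 has f-setter on 0)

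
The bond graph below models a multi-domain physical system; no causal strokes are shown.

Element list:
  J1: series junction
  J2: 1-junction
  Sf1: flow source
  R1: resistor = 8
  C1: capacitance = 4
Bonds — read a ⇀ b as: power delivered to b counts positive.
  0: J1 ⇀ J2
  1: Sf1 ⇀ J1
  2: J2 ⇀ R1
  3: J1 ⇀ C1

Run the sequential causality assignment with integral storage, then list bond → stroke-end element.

bond 0 →J1
bond 1 →Sf1
bond 2 →J2
bond 3 →J1

b1 stroke at Sf1  (source Sf1 imposes f)
b0 stroke at J1  (common-f at J1 fixed by 1)
b3 stroke at J1  (common-f at J1 fixed by 1)
b2 stroke at J2  (J2: bond 0 brought flow, rest push out)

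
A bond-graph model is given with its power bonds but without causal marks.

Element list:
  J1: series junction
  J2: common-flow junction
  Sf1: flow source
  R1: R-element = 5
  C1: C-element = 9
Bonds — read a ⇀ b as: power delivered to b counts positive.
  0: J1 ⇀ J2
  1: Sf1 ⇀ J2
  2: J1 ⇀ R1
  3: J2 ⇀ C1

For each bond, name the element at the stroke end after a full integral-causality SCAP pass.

bond 1 stroke→Sf1  (Sf1: flow source, stroke at near end)
bond 0 stroke→J2  (1-jn J2 has f-setter on 1)
bond 3 stroke→J2  (J2: bond 1 brought flow, rest push out)
bond 2 stroke→J1  (J1 flow already set via bond 0)

b0 stroke at J2
b1 stroke at Sf1
b2 stroke at J1
b3 stroke at J2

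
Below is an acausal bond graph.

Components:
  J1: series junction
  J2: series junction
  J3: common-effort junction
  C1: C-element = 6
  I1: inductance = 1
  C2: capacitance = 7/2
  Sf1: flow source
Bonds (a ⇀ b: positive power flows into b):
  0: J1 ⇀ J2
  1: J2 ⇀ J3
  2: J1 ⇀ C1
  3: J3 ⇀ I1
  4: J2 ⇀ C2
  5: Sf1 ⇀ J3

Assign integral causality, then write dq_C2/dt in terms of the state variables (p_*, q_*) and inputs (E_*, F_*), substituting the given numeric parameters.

dq_C2/dt = -F_Sf1 + p_I1

bond 5 stroke→Sf1  (source Sf1 imposes f)
bond 2 stroke→J1  (prefer integral on C1)
bond 0 stroke→J2  (only one flow-in slot at J1)
bond 3 stroke→I1  (I1 integral (f out))
bond 1 stroke→J3  (closing 0-jn rule on J3)
bond 4 stroke→J2  (J2 flow already set via bond 1)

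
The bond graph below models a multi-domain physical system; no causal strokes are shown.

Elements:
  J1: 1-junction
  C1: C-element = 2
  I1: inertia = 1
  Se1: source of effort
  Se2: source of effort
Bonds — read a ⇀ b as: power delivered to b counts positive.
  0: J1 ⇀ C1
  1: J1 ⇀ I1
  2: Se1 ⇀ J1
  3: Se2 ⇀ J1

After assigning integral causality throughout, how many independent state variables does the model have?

2  (C1, I1 all integral)

β2 stroke at J1  (Se1 (Se) sets effort on bond)
β3 stroke at J1  (source Se2 imposes e)
β0 stroke at J1  (C1: C, integral causality)
β1 stroke at I1  (J1 needs exactly one f-in)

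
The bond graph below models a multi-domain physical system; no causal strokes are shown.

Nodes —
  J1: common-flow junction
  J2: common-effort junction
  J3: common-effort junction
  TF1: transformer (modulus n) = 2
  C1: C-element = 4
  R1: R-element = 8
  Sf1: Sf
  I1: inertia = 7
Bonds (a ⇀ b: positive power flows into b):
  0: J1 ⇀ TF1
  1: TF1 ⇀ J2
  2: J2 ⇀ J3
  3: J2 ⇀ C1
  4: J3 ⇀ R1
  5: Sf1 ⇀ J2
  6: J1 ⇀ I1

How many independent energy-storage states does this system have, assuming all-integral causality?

β5 |Sf1  (Sf1 fixes flow; stroke at Sf1)
β3 |J2  (C1: C, integral causality)
β1 |TF1  (J2 effort already set via bond 3)
β2 |J3  (J2 effort already set via bond 3)
β4 |R1  (J3: bond 2 brought effort, rest push out)
β0 |J1  (TF1: transformer flips bond 1)
β6 |I1  (J1: last free bond brings flow in)

2  (C1, I1 all integral)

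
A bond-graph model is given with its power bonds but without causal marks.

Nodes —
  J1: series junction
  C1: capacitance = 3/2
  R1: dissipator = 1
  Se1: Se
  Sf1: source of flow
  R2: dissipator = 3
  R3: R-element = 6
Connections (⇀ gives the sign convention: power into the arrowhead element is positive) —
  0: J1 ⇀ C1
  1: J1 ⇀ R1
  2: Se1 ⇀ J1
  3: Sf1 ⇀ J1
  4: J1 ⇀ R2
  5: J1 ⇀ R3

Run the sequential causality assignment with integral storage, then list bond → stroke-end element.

β2 |J1  (Se1 (Se) sets effort on bond)
β3 |Sf1  (Sf1 (Sf) sets flow on bond)
β0 |J1  (1-jn J1 has f-setter on 3)
β1 |J1  (J1: bond 3 brought flow, rest push out)
β4 |J1  (J1: bond 3 brought flow, rest push out)
β5 |J1  (J1: bond 3 brought flow, rest push out)

b0 |J1
b1 |J1
b2 |J1
b3 |Sf1
b4 |J1
b5 |J1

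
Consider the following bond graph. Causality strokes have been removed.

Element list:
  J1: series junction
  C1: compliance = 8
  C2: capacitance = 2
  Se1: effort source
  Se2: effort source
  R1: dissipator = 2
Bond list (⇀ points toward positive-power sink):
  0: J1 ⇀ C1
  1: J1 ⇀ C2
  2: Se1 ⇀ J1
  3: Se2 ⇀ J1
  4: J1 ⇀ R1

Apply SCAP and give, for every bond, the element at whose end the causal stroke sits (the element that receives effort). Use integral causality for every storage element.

b2 stroke at J1  (source Se1 imposes e)
b3 stroke at J1  (Se2 fixes effort; stroke away)
b0 stroke at J1  (C1 integral (e out))
b1 stroke at J1  (C2 integral (e out))
b4 stroke at R1  (J1: last free bond brings flow in)

#0 →J1
#1 →J1
#2 →J1
#3 →J1
#4 →R1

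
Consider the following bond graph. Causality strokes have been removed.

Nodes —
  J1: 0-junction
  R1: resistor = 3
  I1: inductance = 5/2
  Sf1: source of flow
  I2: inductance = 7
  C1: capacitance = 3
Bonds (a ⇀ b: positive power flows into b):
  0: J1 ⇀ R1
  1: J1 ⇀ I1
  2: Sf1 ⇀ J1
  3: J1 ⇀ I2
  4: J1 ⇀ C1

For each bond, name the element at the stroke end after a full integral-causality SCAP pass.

b0 stroke→R1
b1 stroke→I1
b2 stroke→Sf1
b3 stroke→I2
b4 stroke→J1

#2 →Sf1  (Sf1 fixes flow; stroke at Sf1)
#1 →I1  (I1 outputs flow p/I1)
#3 →I2  (prefer integral on I2)
#4 →J1  (C1: C, integral causality)
#0 →R1  (J1 effort already set via bond 4)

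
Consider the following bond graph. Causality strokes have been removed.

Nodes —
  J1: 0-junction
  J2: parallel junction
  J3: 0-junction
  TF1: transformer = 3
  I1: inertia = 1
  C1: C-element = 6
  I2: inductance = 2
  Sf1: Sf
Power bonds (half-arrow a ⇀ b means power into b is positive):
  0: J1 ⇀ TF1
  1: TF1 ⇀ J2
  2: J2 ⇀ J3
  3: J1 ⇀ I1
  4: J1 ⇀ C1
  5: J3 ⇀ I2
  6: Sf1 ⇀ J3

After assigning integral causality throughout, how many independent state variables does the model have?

b6 |Sf1  (Sf1 (Sf) sets flow on bond)
b3 |I1  (I1: I, integral causality)
b4 |J1  (C1: C, integral causality)
b0 |TF1  (0-jn J1 has e-setter on 4)
b1 |J2  (TF TF1: opposite of bond 0)
b2 |J3  (0-jn J2 has e-setter on 1)
b5 |I2  (J3 effort already set via bond 2)

3  (C1, I1, I2 all integral)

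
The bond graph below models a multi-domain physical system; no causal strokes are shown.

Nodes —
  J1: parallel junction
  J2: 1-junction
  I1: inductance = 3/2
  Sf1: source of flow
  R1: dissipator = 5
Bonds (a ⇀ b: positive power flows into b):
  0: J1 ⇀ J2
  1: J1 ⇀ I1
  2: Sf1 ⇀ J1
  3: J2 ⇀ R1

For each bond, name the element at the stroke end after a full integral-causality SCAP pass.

β2 stroke at Sf1  (source Sf1 imposes f)
β1 stroke at I1  (I1 integral (f out))
β0 stroke at J1  (closing 0-jn rule on J1)
β3 stroke at J2  (common-f at J2 fixed by 0)

b0 stroke at J1
b1 stroke at I1
b2 stroke at Sf1
b3 stroke at J2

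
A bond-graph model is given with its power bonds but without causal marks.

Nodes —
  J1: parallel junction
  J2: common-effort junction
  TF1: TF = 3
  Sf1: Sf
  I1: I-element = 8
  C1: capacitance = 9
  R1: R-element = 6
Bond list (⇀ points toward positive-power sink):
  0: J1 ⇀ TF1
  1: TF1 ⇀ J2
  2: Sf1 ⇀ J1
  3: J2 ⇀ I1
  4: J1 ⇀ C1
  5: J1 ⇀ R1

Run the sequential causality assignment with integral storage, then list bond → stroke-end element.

β2 →Sf1  (source Sf1 imposes f)
β3 →I1  (I1 outputs flow p/I1)
β1 →J2  (closing 0-jn rule on J2)
β0 →TF1  (TF1: transformer flips bond 1)
β4 →J1  (C1: C, integral causality)
β5 →R1  (J1 effort already set via bond 4)

β0 →TF1
β1 →J2
β2 →Sf1
β3 →I1
β4 →J1
β5 →R1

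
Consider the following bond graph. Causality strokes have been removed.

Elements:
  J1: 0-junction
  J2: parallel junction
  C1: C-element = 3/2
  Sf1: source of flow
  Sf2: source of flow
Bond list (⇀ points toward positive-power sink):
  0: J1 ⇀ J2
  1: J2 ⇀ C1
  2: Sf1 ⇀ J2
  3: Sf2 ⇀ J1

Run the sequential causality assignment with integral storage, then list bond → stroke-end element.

bond 0 →J1
bond 1 →J2
bond 2 →Sf1
bond 3 →Sf2

bond 2 →Sf1  (source Sf1 imposes f)
bond 3 →Sf2  (Sf2: flow source, stroke at near end)
bond 0 →J1  (J1: last free bond brings effort in)
bond 1 →J2  (only one effort-in slot at J2)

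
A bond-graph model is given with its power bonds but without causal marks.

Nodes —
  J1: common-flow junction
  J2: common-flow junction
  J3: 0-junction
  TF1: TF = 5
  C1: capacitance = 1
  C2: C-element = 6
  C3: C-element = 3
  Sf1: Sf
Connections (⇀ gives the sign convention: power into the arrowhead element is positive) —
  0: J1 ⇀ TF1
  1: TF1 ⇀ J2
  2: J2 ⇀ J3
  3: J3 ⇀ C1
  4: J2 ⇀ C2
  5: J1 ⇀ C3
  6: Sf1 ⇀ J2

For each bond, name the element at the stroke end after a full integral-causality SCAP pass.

b6 stroke at Sf1  (Sf1 fixes flow; stroke at Sf1)
b1 stroke at J2  (common-f at J2 fixed by 6)
b2 stroke at J2  (1-jn J2 has f-setter on 6)
b4 stroke at J2  (1-jn J2 has f-setter on 6)
b3 stroke at J3  (J3: last free bond brings effort in)
b0 stroke at TF1  (TF1 one-in-one-out from 1)
b5 stroke at J1  (1-jn J1 has f-setter on 0)

bond 0 |TF1
bond 1 |J2
bond 2 |J2
bond 3 |J3
bond 4 |J2
bond 5 |J1
bond 6 |Sf1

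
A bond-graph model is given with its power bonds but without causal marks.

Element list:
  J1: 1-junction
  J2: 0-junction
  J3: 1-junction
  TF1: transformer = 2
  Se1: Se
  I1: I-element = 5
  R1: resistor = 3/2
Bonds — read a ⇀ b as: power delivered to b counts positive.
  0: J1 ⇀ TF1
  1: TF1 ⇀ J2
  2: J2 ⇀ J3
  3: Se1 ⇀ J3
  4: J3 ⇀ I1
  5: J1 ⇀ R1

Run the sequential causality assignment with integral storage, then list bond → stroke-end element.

β3 |J3  (Se1 fixes effort; stroke away)
β4 |I1  (I1: I, integral causality)
β2 |J3  (1-jn J3 has f-setter on 4)
β1 |J2  (only one effort-in slot at J2)
β0 |TF1  (TF TF1: opposite of bond 1)
β5 |J1  (common-f at J1 fixed by 0)

b0 →TF1
b1 →J2
b2 →J3
b3 →J3
b4 →I1
b5 →J1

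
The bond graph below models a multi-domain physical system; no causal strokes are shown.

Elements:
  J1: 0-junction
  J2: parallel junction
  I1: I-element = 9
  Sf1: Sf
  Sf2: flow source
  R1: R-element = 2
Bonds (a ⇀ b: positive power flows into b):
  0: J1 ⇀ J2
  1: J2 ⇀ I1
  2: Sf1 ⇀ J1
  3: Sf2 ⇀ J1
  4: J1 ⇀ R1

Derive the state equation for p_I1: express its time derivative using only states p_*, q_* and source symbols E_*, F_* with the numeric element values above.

#2 stroke→Sf1  (Sf1 (Sf) sets flow on bond)
#3 stroke→Sf2  (source Sf2 imposes f)
#1 stroke→I1  (I1 integral (f out))
#0 stroke→J2  (J2: last free bond brings effort in)
#4 stroke→J1  (J1 needs exactly one e-in)

dp_I1/dt = 2*F_Sf1 + 2*F_Sf2 - 2*p_I1/9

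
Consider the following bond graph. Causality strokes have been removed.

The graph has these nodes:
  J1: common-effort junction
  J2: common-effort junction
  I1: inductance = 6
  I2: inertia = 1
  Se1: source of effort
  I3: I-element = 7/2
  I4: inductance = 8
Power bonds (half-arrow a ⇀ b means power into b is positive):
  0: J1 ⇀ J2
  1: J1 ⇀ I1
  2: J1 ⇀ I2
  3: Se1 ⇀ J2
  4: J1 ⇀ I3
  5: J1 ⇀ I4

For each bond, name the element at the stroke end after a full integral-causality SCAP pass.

#0 |J1
#1 |I1
#2 |I2
#3 |J2
#4 |I3
#5 |I4

bond 3 stroke→J2  (Se1: effort source, stroke at far end)
bond 0 stroke→J1  (J2: bond 3 brought effort, rest push out)
bond 1 stroke→I1  (J1 effort already set via bond 0)
bond 2 stroke→I2  (J1: bond 0 brought effort, rest push out)
bond 4 stroke→I3  (common-e at J1 fixed by 0)
bond 5 stroke→I4  (J1 effort already set via bond 0)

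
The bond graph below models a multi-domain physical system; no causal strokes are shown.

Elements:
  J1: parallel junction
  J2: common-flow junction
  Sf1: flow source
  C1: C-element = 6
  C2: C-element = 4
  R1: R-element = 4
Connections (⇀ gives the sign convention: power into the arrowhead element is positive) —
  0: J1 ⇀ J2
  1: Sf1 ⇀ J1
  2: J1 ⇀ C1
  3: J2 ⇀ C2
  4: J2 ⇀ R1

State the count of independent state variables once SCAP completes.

bond 1 |Sf1  (source Sf1 imposes f)
bond 2 |J1  (prefer integral on C1)
bond 0 |J2  (J1 effort already set via bond 2)
bond 3 |J2  (C2: C, integral causality)
bond 4 |R1  (only one flow-in slot at J2)

2  (C1, C2 all integral)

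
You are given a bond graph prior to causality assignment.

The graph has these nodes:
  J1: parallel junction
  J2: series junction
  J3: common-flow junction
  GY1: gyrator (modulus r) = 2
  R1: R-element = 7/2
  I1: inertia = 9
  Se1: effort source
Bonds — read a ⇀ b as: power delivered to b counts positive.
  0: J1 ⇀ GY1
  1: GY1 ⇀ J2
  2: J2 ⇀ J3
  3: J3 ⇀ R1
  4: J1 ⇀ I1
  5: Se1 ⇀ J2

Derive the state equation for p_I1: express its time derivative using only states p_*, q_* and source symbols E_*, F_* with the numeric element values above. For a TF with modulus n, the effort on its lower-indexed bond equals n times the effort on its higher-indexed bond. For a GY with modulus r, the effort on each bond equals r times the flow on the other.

dp_I1/dt = 4*E_Se1/7 - 8*p_I1/63

#5 stroke→J2  (Se1 (Se) sets effort on bond)
#4 stroke→I1  (I1 integral (f out))
#0 stroke→J1  (J1 needs exactly one e-in)
#1 stroke→J2  (GY GY1: same side as bond 0)
#2 stroke→J3  (J2: last free bond brings flow in)
#3 stroke→R1  (J3 needs exactly one f-in)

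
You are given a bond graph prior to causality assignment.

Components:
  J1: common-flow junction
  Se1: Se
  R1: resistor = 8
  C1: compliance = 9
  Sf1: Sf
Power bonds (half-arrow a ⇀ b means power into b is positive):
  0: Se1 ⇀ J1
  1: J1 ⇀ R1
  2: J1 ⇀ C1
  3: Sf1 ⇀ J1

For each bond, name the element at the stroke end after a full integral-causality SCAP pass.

β0 |J1
β1 |J1
β2 |J1
β3 |Sf1

bond 0 |J1  (Se1 (Se) sets effort on bond)
bond 3 |Sf1  (Sf1 fixes flow; stroke at Sf1)
bond 1 |J1  (J1 flow already set via bond 3)
bond 2 |J1  (J1 flow already set via bond 3)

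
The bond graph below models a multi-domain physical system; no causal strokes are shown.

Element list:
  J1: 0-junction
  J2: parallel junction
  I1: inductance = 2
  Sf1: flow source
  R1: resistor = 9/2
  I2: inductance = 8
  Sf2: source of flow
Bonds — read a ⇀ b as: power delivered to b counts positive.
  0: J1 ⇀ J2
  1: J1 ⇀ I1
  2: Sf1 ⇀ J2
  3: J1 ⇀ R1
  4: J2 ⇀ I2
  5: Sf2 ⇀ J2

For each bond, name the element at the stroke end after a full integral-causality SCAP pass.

#2 stroke→Sf1  (Sf1 fixes flow; stroke at Sf1)
#5 stroke→Sf2  (source Sf2 imposes f)
#1 stroke→I1  (prefer integral on I1)
#4 stroke→I2  (prefer integral on I2)
#0 stroke→J2  (only one effort-in slot at J2)
#3 stroke→J1  (closing 0-jn rule on J1)

β0 stroke at J2
β1 stroke at I1
β2 stroke at Sf1
β3 stroke at J1
β4 stroke at I2
β5 stroke at Sf2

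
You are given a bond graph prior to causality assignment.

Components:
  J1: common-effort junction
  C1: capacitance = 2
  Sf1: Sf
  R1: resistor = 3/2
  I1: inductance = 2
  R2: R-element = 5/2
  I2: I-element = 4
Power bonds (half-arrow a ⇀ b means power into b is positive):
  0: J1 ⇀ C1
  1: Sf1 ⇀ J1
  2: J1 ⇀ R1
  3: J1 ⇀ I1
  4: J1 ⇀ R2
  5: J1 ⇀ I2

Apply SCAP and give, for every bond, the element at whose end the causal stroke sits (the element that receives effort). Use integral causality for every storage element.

bond 1 →Sf1  (Sf1: flow source, stroke at near end)
bond 0 →J1  (C1: C, integral causality)
bond 2 →R1  (common-e at J1 fixed by 0)
bond 3 →I1  (J1: bond 0 brought effort, rest push out)
bond 4 →R2  (J1 effort already set via bond 0)
bond 5 →I2  (J1: bond 0 brought effort, rest push out)

β0 stroke→J1
β1 stroke→Sf1
β2 stroke→R1
β3 stroke→I1
β4 stroke→R2
β5 stroke→I2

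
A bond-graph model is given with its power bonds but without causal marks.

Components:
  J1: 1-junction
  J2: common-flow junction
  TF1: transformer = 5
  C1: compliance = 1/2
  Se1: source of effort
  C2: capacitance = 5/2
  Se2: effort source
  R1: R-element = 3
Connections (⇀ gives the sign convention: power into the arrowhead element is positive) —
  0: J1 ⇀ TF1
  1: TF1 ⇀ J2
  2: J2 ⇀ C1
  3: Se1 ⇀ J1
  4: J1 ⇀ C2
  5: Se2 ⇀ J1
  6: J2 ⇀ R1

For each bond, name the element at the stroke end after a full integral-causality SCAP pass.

b0 →TF1
b1 →J2
b2 →J2
b3 →J1
b4 →J1
b5 →J1
b6 →R1

bond 3 stroke at J1  (source Se1 imposes e)
bond 5 stroke at J1  (Se2 (Se) sets effort on bond)
bond 2 stroke at J2  (prefer integral on C1)
bond 4 stroke at J1  (C2: C, integral causality)
bond 0 stroke at TF1  (only one flow-in slot at J1)
bond 1 stroke at J2  (TF TF1: opposite of bond 0)
bond 6 stroke at R1  (J2 needs exactly one f-in)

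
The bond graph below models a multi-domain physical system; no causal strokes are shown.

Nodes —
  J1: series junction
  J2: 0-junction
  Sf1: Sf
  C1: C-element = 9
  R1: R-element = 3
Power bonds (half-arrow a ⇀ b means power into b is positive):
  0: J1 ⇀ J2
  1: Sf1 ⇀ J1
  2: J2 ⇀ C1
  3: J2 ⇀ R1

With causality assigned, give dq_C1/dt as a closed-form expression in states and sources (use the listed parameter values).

β1 stroke→Sf1  (source Sf1 imposes f)
β0 stroke→J1  (J1: bond 1 brought flow, rest push out)
β2 stroke→J2  (C1: C, integral causality)
β3 stroke→R1  (0-jn J2 has e-setter on 2)

dq_C1/dt = F_Sf1 - q_C1/27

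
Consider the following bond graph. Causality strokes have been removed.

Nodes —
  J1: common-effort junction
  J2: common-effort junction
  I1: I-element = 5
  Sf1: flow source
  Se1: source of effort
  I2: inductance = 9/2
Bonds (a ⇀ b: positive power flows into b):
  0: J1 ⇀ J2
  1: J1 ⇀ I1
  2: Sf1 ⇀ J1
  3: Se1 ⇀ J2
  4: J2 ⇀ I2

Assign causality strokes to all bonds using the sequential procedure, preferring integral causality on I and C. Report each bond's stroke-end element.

b2 stroke at Sf1  (source Sf1 imposes f)
b3 stroke at J2  (Se1 (Se) sets effort on bond)
b0 stroke at J1  (J2 effort already set via bond 3)
b4 stroke at I2  (0-jn J2 has e-setter on 3)
b1 stroke at I1  (J1: bond 0 brought effort, rest push out)

b0 |J1
b1 |I1
b2 |Sf1
b3 |J2
b4 |I2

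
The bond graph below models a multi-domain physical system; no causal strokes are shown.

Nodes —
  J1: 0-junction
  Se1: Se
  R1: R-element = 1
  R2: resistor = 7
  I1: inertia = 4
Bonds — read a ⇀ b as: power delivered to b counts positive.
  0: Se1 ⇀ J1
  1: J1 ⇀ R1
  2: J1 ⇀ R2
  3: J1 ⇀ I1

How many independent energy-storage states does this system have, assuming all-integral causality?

1  (I1 all integral)

β0 →J1  (Se1 (Se) sets effort on bond)
β1 →R1  (J1: bond 0 brought effort, rest push out)
β2 →R2  (J1 effort already set via bond 0)
β3 →I1  (J1: bond 0 brought effort, rest push out)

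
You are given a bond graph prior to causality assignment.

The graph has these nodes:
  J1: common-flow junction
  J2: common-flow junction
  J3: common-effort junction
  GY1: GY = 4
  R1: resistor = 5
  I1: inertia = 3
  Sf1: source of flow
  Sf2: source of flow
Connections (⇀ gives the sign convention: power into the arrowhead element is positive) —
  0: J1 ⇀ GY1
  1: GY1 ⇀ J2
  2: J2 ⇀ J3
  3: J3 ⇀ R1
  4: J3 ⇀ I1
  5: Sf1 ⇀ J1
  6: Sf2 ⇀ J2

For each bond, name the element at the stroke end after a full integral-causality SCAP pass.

#0 →J1
#1 →J2
#2 →J2
#3 →J3
#4 →I1
#5 →Sf1
#6 →Sf2

β5 |Sf1  (source Sf1 imposes f)
β6 |Sf2  (source Sf2 imposes f)
β0 |J1  (J1: bond 5 brought flow, rest push out)
β1 |J2  (1-jn J2 has f-setter on 6)
β2 |J2  (common-f at J2 fixed by 6)
β4 |I1  (I1: I, integral causality)
β3 |J3  (only one effort-in slot at J3)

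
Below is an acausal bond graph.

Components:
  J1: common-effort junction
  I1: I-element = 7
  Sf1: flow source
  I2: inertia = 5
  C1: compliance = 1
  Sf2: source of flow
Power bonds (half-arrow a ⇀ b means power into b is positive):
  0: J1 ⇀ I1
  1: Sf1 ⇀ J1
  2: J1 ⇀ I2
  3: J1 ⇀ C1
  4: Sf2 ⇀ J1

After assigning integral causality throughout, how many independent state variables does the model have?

3  (C1, I1, I2 all integral)

bond 1 →Sf1  (Sf1: flow source, stroke at near end)
bond 4 →Sf2  (Sf2 (Sf) sets flow on bond)
bond 0 →I1  (I1 outputs flow p/I1)
bond 2 →I2  (I2 outputs flow p/I2)
bond 3 →J1  (closing 0-jn rule on J1)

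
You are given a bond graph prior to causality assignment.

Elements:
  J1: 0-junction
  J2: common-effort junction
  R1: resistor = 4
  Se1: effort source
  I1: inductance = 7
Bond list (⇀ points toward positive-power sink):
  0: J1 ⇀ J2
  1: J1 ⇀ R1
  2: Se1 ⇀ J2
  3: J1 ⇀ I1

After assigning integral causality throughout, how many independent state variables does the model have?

1  (I1 all integral)

bond 2 stroke at J2  (source Se1 imposes e)
bond 0 stroke at J1  (0-jn J2 has e-setter on 2)
bond 1 stroke at R1  (J1: bond 0 brought effort, rest push out)
bond 3 stroke at I1  (J1 effort already set via bond 0)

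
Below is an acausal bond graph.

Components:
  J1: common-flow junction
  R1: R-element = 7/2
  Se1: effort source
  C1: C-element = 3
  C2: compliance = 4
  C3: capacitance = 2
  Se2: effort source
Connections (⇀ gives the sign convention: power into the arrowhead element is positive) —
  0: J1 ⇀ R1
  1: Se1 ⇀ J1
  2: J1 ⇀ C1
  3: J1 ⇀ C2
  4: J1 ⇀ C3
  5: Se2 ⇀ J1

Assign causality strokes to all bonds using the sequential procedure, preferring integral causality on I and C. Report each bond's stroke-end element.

#0 stroke at R1
#1 stroke at J1
#2 stroke at J1
#3 stroke at J1
#4 stroke at J1
#5 stroke at J1

b1 →J1  (Se1: effort source, stroke at far end)
b5 →J1  (Se2 (Se) sets effort on bond)
b2 →J1  (C1 outputs effort q/C1)
b3 →J1  (C2 integral (e out))
b4 →J1  (prefer integral on C3)
b0 →R1  (only one flow-in slot at J1)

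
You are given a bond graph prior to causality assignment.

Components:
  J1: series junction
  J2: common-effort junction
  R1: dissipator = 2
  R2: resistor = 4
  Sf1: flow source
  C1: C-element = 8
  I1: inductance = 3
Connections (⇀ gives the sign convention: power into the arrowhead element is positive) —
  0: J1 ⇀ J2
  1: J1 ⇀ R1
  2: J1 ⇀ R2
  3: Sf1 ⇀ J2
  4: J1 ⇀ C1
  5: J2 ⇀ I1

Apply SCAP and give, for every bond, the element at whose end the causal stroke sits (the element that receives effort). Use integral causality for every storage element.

β3 →Sf1  (source Sf1 imposes f)
β4 →J1  (prefer integral on C1)
β5 →I1  (I1 integral (f out))
β0 →J2  (J2 needs exactly one e-in)
β1 →J1  (J1 flow already set via bond 0)
β2 →J1  (1-jn J1 has f-setter on 0)

β0 →J2
β1 →J1
β2 →J1
β3 →Sf1
β4 →J1
β5 →I1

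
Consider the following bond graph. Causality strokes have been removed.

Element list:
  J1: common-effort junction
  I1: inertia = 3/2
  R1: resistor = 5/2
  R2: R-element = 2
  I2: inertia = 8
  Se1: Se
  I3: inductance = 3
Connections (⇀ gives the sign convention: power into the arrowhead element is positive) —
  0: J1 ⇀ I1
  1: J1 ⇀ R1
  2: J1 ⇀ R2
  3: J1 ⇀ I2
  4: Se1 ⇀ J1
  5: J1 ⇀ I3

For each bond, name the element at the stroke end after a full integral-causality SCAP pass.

bond 0 |I1
bond 1 |R1
bond 2 |R2
bond 3 |I2
bond 4 |J1
bond 5 |I3

bond 4 |J1  (source Se1 imposes e)
bond 0 |I1  (J1: bond 4 brought effort, rest push out)
bond 1 |R1  (0-jn J1 has e-setter on 4)
bond 2 |R2  (common-e at J1 fixed by 4)
bond 3 |I2  (J1 effort already set via bond 4)
bond 5 |I3  (0-jn J1 has e-setter on 4)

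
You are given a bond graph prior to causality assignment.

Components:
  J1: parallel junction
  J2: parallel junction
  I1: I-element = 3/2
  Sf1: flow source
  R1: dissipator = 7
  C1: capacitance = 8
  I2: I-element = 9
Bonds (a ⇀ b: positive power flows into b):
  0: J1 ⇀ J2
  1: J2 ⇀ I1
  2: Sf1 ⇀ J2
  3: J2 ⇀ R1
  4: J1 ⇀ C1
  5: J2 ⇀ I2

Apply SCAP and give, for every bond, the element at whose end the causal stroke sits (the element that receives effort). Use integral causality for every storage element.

β0 |J2
β1 |I1
β2 |Sf1
β3 |R1
β4 |J1
β5 |I2

b2 stroke→Sf1  (Sf1: flow source, stroke at near end)
b1 stroke→I1  (I1 integral (f out))
b4 stroke→J1  (C1: C, integral causality)
b0 stroke→J2  (0-jn J1 has e-setter on 4)
b3 stroke→R1  (J2: bond 0 brought effort, rest push out)
b5 stroke→I2  (0-jn J2 has e-setter on 0)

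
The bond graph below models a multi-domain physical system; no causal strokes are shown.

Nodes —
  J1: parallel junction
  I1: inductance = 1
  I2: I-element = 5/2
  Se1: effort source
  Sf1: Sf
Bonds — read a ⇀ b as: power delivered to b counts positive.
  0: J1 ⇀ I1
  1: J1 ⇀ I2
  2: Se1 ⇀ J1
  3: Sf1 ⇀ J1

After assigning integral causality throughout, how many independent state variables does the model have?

bond 2 stroke at J1  (Se1: effort source, stroke at far end)
bond 3 stroke at Sf1  (Sf1: flow source, stroke at near end)
bond 0 stroke at I1  (0-jn J1 has e-setter on 2)
bond 1 stroke at I2  (J1: bond 2 brought effort, rest push out)

2  (I1, I2 all integral)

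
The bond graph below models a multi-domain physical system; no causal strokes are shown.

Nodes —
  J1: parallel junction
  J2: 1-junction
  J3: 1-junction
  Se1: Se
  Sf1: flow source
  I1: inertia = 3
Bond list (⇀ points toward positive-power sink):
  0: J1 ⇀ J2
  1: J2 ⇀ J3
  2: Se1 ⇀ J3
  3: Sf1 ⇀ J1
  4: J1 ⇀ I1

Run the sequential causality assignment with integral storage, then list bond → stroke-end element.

b0 stroke→J1
b1 stroke→J2
b2 stroke→J3
b3 stroke→Sf1
b4 stroke→I1

#2 →J3  (Se1 fixes effort; stroke away)
#3 →Sf1  (Sf1 fixes flow; stroke at Sf1)
#1 →J2  (J3 needs exactly one f-in)
#0 →J1  (J2: last free bond brings flow in)
#4 →I1  (0-jn J1 has e-setter on 0)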